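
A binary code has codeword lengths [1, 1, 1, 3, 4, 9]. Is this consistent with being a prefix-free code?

Kraft inequality: Σ 2^(-l_i) ≤ 1 for prefix-free code
Calculating: 2^(-1) + 2^(-1) + 2^(-1) + 2^(-3) + 2^(-4) + 2^(-9)
= 0.5 + 0.5 + 0.5 + 0.125 + 0.0625 + 0.001953125
= 1.6895
Since 1.6895 > 1, prefix-free code does not exist


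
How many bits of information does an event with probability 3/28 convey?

Information content I(x) = -log₂(p(x))
I = -log₂(3/28) = -log₂(0.1071)
I = 3.2224 bits


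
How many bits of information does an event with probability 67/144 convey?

Information content I(x) = -log₂(p(x))
I = -log₂(67/144) = -log₂(0.4653)
I = 1.1038 bits


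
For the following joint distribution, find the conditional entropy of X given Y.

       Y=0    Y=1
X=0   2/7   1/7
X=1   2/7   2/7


H(X|Y) = Σ_y p(y) H(X|Y=y)
  p(Y=0) = 4/7, H(X|Y=0) = 1.0000
  p(Y=1) = 3/7, H(X|Y=1) = 0.9183
H(X|Y) = 0.5714×1.0000 + 0.4286×0.9183 = 0.9650 bits


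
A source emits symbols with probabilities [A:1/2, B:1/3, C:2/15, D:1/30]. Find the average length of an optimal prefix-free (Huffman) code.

Huffman tree construction:
Combine smallest probabilities repeatedly
Resulting codes:
  A: 0 (length 1)
  B: 11 (length 2)
  C: 101 (length 3)
  D: 100 (length 3)
Average length = Σ p(s) × length(s) = 1.6667 bits


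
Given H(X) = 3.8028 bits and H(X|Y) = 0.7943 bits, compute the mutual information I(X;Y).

I(X;Y) = H(X) - H(X|Y)
I(X;Y) = 3.8028 - 0.7943 = 3.0085 bits


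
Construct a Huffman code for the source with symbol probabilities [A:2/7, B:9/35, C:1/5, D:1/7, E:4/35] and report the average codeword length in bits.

Huffman tree construction:
Combine smallest probabilities repeatedly
Resulting codes:
  A: 11 (length 2)
  B: 01 (length 2)
  C: 00 (length 2)
  D: 101 (length 3)
  E: 100 (length 3)
Average length = Σ p(s) × length(s) = 2.2571 bits


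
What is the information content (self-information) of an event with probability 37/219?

Information content I(x) = -log₂(p(x))
I = -log₂(37/219) = -log₂(0.1689)
I = 2.5653 bits


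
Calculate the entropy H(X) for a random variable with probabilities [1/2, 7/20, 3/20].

H(X) = -Σ p(x) log₂ p(x)
  -1/2 × log₂(1/2) = 0.5000
  -7/20 × log₂(7/20) = 0.5301
  -3/20 × log₂(3/20) = 0.4105
H(X) = 1.4406 bits


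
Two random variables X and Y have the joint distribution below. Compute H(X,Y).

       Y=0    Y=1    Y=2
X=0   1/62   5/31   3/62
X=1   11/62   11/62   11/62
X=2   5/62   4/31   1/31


H(X,Y) = -Σ p(x,y) log₂ p(x,y)
  p(0,0)=1/62: -0.0161 × log₂(0.0161) = 0.0960
  p(0,1)=5/31: -0.1613 × log₂(0.1613) = 0.4246
  p(0,2)=3/62: -0.0484 × log₂(0.0484) = 0.2114
  p(1,0)=11/62: -0.1774 × log₂(0.1774) = 0.4426
  p(1,1)=11/62: -0.1774 × log₂(0.1774) = 0.4426
  p(1,2)=11/62: -0.1774 × log₂(0.1774) = 0.4426
  p(2,0)=5/62: -0.0806 × log₂(0.0806) = 0.2929
  p(2,1)=4/31: -0.1290 × log₂(0.1290) = 0.3812
  p(2,2)=1/31: -0.0323 × log₂(0.0323) = 0.1598
H(X,Y) = 2.8938 bits


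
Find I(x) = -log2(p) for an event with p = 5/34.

Information content I(x) = -log₂(p(x))
I = -log₂(5/34) = -log₂(0.1471)
I = 2.7655 bits


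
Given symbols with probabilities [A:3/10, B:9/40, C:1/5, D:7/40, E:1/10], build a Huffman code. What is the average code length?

Huffman tree construction:
Combine smallest probabilities repeatedly
Resulting codes:
  A: 11 (length 2)
  B: 01 (length 2)
  C: 00 (length 2)
  D: 101 (length 3)
  E: 100 (length 3)
Average length = Σ p(s) × length(s) = 2.2750 bits


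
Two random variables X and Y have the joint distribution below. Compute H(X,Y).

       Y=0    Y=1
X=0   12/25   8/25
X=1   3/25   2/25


H(X,Y) = -Σ p(x,y) log₂ p(x,y)
  p(0,0)=12/25: -0.4800 × log₂(0.4800) = 0.5083
  p(0,1)=8/25: -0.3200 × log₂(0.3200) = 0.5260
  p(1,0)=3/25: -0.1200 × log₂(0.1200) = 0.3671
  p(1,1)=2/25: -0.0800 × log₂(0.0800) = 0.2915
H(X,Y) = 1.6929 bits


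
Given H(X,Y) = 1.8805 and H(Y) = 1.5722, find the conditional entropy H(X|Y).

Chain rule: H(X,Y) = H(X|Y) + H(Y)
H(X|Y) = H(X,Y) - H(Y) = 1.8805 - 1.5722 = 0.3083 bits


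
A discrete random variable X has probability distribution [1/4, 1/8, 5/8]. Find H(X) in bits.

H(X) = -Σ p(x) log₂ p(x)
  -1/4 × log₂(1/4) = 0.5000
  -1/8 × log₂(1/8) = 0.3750
  -5/8 × log₂(5/8) = 0.4238
H(X) = 1.2988 bits


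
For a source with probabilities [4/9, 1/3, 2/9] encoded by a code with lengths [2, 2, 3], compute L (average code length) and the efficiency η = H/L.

Average length L = Σ p_i × l_i = 2.2222 bits
Entropy H = 1.5305 bits
Efficiency η = H/L × 100% = 68.87%


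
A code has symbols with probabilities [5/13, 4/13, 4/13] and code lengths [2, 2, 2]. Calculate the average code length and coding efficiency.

Average length L = Σ p_i × l_i = 2.0000 bits
Entropy H = 1.5766 bits
Efficiency η = H/L × 100% = 78.83%


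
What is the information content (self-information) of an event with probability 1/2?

Information content I(x) = -log₂(p(x))
I = -log₂(1/2) = -log₂(0.5000)
I = 1.0000 bits


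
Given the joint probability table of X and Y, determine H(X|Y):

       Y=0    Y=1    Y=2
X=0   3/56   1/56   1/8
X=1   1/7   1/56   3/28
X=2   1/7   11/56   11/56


H(X|Y) = Σ_y p(y) H(X|Y=y)
  p(Y=0) = 19/56, H(X|Y=0) = 1.4714
  p(Y=1) = 13/56, H(X|Y=1) = 0.7732
  p(Y=2) = 3/7, H(X|Y=2) = 1.5343
H(X|Y) = 0.3393×1.4714 + 0.2321×0.7732 + 0.4286×1.5343 = 1.3363 bits


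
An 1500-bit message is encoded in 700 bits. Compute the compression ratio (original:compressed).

Compression ratio = Original / Compressed
= 1500 / 700 = 2.14:1


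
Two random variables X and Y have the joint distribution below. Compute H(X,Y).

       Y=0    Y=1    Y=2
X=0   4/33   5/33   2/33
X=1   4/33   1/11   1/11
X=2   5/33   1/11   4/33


H(X,Y) = -Σ p(x,y) log₂ p(x,y)
  p(0,0)=4/33: -0.1212 × log₂(0.1212) = 0.3690
  p(0,1)=5/33: -0.1515 × log₂(0.1515) = 0.4125
  p(0,2)=2/33: -0.0606 × log₂(0.0606) = 0.2451
  p(1,0)=4/33: -0.1212 × log₂(0.1212) = 0.3690
  p(1,1)=1/11: -0.0909 × log₂(0.0909) = 0.3145
  p(1,2)=1/11: -0.0909 × log₂(0.0909) = 0.3145
  p(2,0)=5/33: -0.1515 × log₂(0.1515) = 0.4125
  p(2,1)=1/11: -0.0909 × log₂(0.0909) = 0.3145
  p(2,2)=4/33: -0.1212 × log₂(0.1212) = 0.3690
H(X,Y) = 3.1206 bits


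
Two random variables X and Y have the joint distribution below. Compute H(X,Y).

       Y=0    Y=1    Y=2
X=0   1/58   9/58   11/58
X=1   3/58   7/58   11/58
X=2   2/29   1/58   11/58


H(X,Y) = -Σ p(x,y) log₂ p(x,y)
  p(0,0)=1/58: -0.0172 × log₂(0.0172) = 0.1010
  p(0,1)=9/58: -0.1552 × log₂(0.1552) = 0.4171
  p(0,2)=11/58: -0.1897 × log₂(0.1897) = 0.4549
  p(1,0)=3/58: -0.0517 × log₂(0.0517) = 0.2210
  p(1,1)=7/58: -0.1207 × log₂(0.1207) = 0.3682
  p(1,2)=11/58: -0.1897 × log₂(0.1897) = 0.4549
  p(2,0)=2/29: -0.0690 × log₂(0.0690) = 0.2661
  p(2,1)=1/58: -0.0172 × log₂(0.0172) = 0.1010
  p(2,2)=11/58: -0.1897 × log₂(0.1897) = 0.4549
H(X,Y) = 2.8391 bits


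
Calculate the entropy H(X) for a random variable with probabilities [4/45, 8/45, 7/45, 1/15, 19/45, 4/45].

H(X) = -Σ p(x) log₂ p(x)
  -4/45 × log₂(4/45) = 0.3104
  -8/45 × log₂(8/45) = 0.4430
  -7/45 × log₂(7/45) = 0.4176
  -1/15 × log₂(1/15) = 0.2605
  -19/45 × log₂(19/45) = 0.5252
  -4/45 × log₂(4/45) = 0.3104
H(X) = 2.2670 bits


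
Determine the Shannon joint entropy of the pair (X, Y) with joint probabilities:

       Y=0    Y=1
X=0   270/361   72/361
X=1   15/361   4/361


H(X,Y) = -Σ p(x,y) log₂ p(x,y)
  p(0,0)=270/361: -0.7479 × log₂(0.7479) = 0.3134
  p(0,1)=72/361: -0.1994 × log₂(0.1994) = 0.4639
  p(1,0)=15/361: -0.0416 × log₂(0.0416) = 0.1907
  p(1,1)=4/361: -0.0111 × log₂(0.0111) = 0.0720
H(X,Y) = 1.0400 bits


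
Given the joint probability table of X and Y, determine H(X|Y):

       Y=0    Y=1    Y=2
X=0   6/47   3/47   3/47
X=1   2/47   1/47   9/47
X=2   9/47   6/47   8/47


H(X|Y) = Σ_y p(y) H(X|Y=y)
  p(Y=0) = 17/47, H(X|Y=0) = 1.3793
  p(Y=1) = 10/47, H(X|Y=1) = 1.2955
  p(Y=2) = 20/47, H(X|Y=2) = 1.4577
H(X|Y) = 0.3617×1.3793 + 0.2128×1.2955 + 0.4255×1.4577 = 1.3948 bits


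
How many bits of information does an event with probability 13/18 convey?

Information content I(x) = -log₂(p(x))
I = -log₂(13/18) = -log₂(0.7222)
I = 0.4695 bits


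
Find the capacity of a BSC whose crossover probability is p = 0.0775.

For BSC with error probability p:
C = 1 - H(p) where H(p) is binary entropy
H(0.0775) = -0.0775 × log₂(0.0775) - 0.9225 × log₂(0.9225)
H(p) = 0.3933
C = 1 - 0.3933 = 0.6067 bits/use


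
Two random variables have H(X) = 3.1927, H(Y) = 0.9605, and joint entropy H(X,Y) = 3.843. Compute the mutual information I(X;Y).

I(X;Y) = H(X) + H(Y) - H(X,Y)
I(X;Y) = 3.1927 + 0.9605 - 3.843 = 0.3102 bits


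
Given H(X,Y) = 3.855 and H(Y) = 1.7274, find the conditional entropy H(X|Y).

Chain rule: H(X,Y) = H(X|Y) + H(Y)
H(X|Y) = H(X,Y) - H(Y) = 3.855 - 1.7274 = 2.1276 bits


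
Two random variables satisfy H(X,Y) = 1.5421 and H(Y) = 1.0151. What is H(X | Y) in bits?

Chain rule: H(X,Y) = H(X|Y) + H(Y)
H(X|Y) = H(X,Y) - H(Y) = 1.5421 - 1.0151 = 0.527 bits


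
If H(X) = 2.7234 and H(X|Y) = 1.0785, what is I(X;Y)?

I(X;Y) = H(X) - H(X|Y)
I(X;Y) = 2.7234 - 1.0785 = 1.6449 bits


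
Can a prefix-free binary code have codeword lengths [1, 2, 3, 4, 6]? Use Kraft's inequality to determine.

Kraft inequality: Σ 2^(-l_i) ≤ 1 for prefix-free code
Calculating: 2^(-1) + 2^(-2) + 2^(-3) + 2^(-4) + 2^(-6)
= 0.5 + 0.25 + 0.125 + 0.0625 + 0.015625
= 0.9531
Since 0.9531 ≤ 1, prefix-free code exists


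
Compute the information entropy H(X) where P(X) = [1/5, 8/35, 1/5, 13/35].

H(X) = -Σ p(x) log₂ p(x)
  -1/5 × log₂(1/5) = 0.4644
  -8/35 × log₂(8/35) = 0.4867
  -1/5 × log₂(1/5) = 0.4644
  -13/35 × log₂(13/35) = 0.5307
H(X) = 1.9462 bits


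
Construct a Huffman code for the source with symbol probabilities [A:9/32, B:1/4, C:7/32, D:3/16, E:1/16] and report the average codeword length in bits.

Huffman tree construction:
Combine smallest probabilities repeatedly
Resulting codes:
  A: 11 (length 2)
  B: 01 (length 2)
  C: 00 (length 2)
  D: 101 (length 3)
  E: 100 (length 3)
Average length = Σ p(s) × length(s) = 2.2500 bits


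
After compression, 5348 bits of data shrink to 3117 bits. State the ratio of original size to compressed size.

Compression ratio = Original / Compressed
= 5348 / 3117 = 1.72:1


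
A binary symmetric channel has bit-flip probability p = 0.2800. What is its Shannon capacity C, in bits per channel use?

For BSC with error probability p:
C = 1 - H(p) where H(p) is binary entropy
H(0.2800) = -0.2800 × log₂(0.2800) - 0.7200 × log₂(0.7200)
H(p) = 0.8555
C = 1 - 0.8555 = 0.1445 bits/use


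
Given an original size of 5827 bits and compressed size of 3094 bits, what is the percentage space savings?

Space savings = (1 - Compressed/Original) × 100%
= (1 - 3094/5827) × 100%
= 46.90%


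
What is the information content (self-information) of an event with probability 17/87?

Information content I(x) = -log₂(p(x))
I = -log₂(17/87) = -log₂(0.1954)
I = 2.3555 bits


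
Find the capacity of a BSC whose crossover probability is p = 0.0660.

For BSC with error probability p:
C = 1 - H(p) where H(p) is binary entropy
H(0.0660) = -0.0660 × log₂(0.0660) - 0.9340 × log₂(0.9340)
H(p) = 0.3508
C = 1 - 0.3508 = 0.6492 bits/use


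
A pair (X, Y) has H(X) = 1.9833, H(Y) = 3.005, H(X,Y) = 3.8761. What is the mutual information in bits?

I(X;Y) = H(X) + H(Y) - H(X,Y)
I(X;Y) = 1.9833 + 3.005 - 3.8761 = 1.1122 bits


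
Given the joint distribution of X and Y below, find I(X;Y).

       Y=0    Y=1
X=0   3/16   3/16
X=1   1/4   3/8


H(X) = 0.9544, H(Y) = 0.9887, H(X,Y) = 1.9363
I(X;Y) = H(X) + H(Y) - H(X,Y) = 0.0069 bits


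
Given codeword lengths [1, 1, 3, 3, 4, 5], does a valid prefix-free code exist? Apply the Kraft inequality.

Kraft inequality: Σ 2^(-l_i) ≤ 1 for prefix-free code
Calculating: 2^(-1) + 2^(-1) + 2^(-3) + 2^(-3) + 2^(-4) + 2^(-5)
= 0.5 + 0.5 + 0.125 + 0.125 + 0.0625 + 0.03125
= 1.3438
Since 1.3438 > 1, prefix-free code does not exist


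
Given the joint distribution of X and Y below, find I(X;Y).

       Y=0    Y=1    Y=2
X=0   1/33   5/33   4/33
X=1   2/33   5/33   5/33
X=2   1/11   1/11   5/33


H(X) = 1.5810, H(Y) = 1.5014, H(X,Y) = 3.0460
I(X;Y) = H(X) + H(Y) - H(X,Y) = 0.0364 bits


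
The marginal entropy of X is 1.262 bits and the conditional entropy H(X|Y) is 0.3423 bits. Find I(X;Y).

I(X;Y) = H(X) - H(X|Y)
I(X;Y) = 1.262 - 0.3423 = 0.9197 bits


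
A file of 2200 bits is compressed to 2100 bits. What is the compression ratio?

Compression ratio = Original / Compressed
= 2200 / 2100 = 1.05:1


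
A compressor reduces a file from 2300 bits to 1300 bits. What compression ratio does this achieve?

Compression ratio = Original / Compressed
= 2300 / 1300 = 1.77:1


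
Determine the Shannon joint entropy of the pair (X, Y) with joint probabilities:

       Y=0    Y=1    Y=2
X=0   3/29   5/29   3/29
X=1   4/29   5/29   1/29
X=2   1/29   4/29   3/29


H(X,Y) = -Σ p(x,y) log₂ p(x,y)
  p(0,0)=3/29: -0.1034 × log₂(0.1034) = 0.3386
  p(0,1)=5/29: -0.1724 × log₂(0.1724) = 0.4373
  p(0,2)=3/29: -0.1034 × log₂(0.1034) = 0.3386
  p(1,0)=4/29: -0.1379 × log₂(0.1379) = 0.3942
  p(1,1)=5/29: -0.1724 × log₂(0.1724) = 0.4373
  p(1,2)=1/29: -0.0345 × log₂(0.0345) = 0.1675
  p(2,0)=1/29: -0.0345 × log₂(0.0345) = 0.1675
  p(2,1)=4/29: -0.1379 × log₂(0.1379) = 0.3942
  p(2,2)=3/29: -0.1034 × log₂(0.1034) = 0.3386
H(X,Y) = 3.0137 bits


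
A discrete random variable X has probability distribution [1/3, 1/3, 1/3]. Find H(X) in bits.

H(X) = -Σ p(x) log₂ p(x)
  -1/3 × log₂(1/3) = 0.5283
  -1/3 × log₂(1/3) = 0.5283
  -1/3 × log₂(1/3) = 0.5283
H(X) = 1.5850 bits


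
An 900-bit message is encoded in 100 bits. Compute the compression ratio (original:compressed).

Compression ratio = Original / Compressed
= 900 / 100 = 9.00:1


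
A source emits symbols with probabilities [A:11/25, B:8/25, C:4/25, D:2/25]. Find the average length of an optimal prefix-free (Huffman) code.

Huffman tree construction:
Combine smallest probabilities repeatedly
Resulting codes:
  A: 0 (length 1)
  B: 11 (length 2)
  C: 101 (length 3)
  D: 100 (length 3)
Average length = Σ p(s) × length(s) = 1.8000 bits


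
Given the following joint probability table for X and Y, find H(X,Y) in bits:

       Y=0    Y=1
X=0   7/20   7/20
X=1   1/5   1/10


H(X,Y) = -Σ p(x,y) log₂ p(x,y)
  p(0,0)=7/20: -0.3500 × log₂(0.3500) = 0.5301
  p(0,1)=7/20: -0.3500 × log₂(0.3500) = 0.5301
  p(1,0)=1/5: -0.2000 × log₂(0.2000) = 0.4644
  p(1,1)=1/10: -0.1000 × log₂(0.1000) = 0.3322
H(X,Y) = 1.8568 bits


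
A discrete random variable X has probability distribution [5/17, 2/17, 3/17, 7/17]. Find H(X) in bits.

H(X) = -Σ p(x) log₂ p(x)
  -5/17 × log₂(5/17) = 0.5193
  -2/17 × log₂(2/17) = 0.3632
  -3/17 × log₂(3/17) = 0.4416
  -7/17 × log₂(7/17) = 0.5271
H(X) = 1.8512 bits


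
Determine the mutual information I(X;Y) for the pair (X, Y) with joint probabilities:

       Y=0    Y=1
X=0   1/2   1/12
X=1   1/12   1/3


H(X) = 0.9799, H(Y) = 0.9799, H(X,Y) = 1.6258
I(X;Y) = H(X) + H(Y) - H(X,Y) = 0.3339 bits


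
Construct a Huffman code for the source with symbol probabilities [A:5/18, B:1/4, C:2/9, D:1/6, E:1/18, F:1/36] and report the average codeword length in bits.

Huffman tree construction:
Combine smallest probabilities repeatedly
Resulting codes:
  A: 11 (length 2)
  B: 01 (length 2)
  C: 00 (length 2)
  D: 101 (length 3)
  E: 1001 (length 4)
  F: 1000 (length 4)
Average length = Σ p(s) × length(s) = 2.3333 bits


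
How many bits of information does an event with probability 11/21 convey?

Information content I(x) = -log₂(p(x))
I = -log₂(11/21) = -log₂(0.5238)
I = 0.9329 bits


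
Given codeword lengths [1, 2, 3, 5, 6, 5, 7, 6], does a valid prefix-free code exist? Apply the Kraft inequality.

Kraft inequality: Σ 2^(-l_i) ≤ 1 for prefix-free code
Calculating: 2^(-1) + 2^(-2) + 2^(-3) + 2^(-5) + 2^(-6) + 2^(-5) + 2^(-7) + 2^(-6)
= 0.5 + 0.25 + 0.125 + 0.03125 + 0.015625 + 0.03125 + 0.0078125 + 0.015625
= 0.9766
Since 0.9766 ≤ 1, prefix-free code exists


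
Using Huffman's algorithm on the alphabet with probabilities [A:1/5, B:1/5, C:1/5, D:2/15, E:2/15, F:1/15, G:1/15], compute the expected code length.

Huffman tree construction:
Combine smallest probabilities repeatedly
Resulting codes:
  A: 111 (length 3)
  B: 00 (length 2)
  C: 01 (length 2)
  D: 100 (length 3)
  E: 101 (length 3)
  F: 1100 (length 4)
  G: 1101 (length 4)
Average length = Σ p(s) × length(s) = 2.7333 bits


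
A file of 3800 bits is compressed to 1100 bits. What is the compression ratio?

Compression ratio = Original / Compressed
= 3800 / 1100 = 3.45:1


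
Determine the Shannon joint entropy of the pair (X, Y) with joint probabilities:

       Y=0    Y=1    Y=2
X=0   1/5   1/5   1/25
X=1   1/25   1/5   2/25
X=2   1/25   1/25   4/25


H(X,Y) = -Σ p(x,y) log₂ p(x,y)
  p(0,0)=1/5: -0.2000 × log₂(0.2000) = 0.4644
  p(0,1)=1/5: -0.2000 × log₂(0.2000) = 0.4644
  p(0,2)=1/25: -0.0400 × log₂(0.0400) = 0.1858
  p(1,0)=1/25: -0.0400 × log₂(0.0400) = 0.1858
  p(1,1)=1/5: -0.2000 × log₂(0.2000) = 0.4644
  p(1,2)=2/25: -0.0800 × log₂(0.0800) = 0.2915
  p(2,0)=1/25: -0.0400 × log₂(0.0400) = 0.1858
  p(2,1)=1/25: -0.0400 × log₂(0.0400) = 0.1858
  p(2,2)=4/25: -0.1600 × log₂(0.1600) = 0.4230
H(X,Y) = 2.8507 bits


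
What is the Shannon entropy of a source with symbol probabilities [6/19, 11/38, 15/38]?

H(X) = -Σ p(x) log₂ p(x)
  -6/19 × log₂(6/19) = 0.5251
  -11/38 × log₂(11/38) = 0.5177
  -15/38 × log₂(15/38) = 0.5294
H(X) = 1.5722 bits


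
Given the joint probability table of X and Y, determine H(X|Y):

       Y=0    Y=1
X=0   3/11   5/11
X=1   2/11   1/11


H(X|Y) = Σ_y p(y) H(X|Y=y)
  p(Y=0) = 5/11, H(X|Y=0) = 0.9710
  p(Y=1) = 6/11, H(X|Y=1) = 0.6500
H(X|Y) = 0.4545×0.9710 + 0.5455×0.6500 = 0.7959 bits


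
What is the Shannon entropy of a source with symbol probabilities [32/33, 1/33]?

H(X) = -Σ p(x) log₂ p(x)
  -32/33 × log₂(32/33) = 0.0430
  -1/33 × log₂(1/33) = 0.1529
H(X) = 0.1959 bits


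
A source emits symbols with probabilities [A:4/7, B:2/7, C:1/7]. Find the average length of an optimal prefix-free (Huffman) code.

Huffman tree construction:
Combine smallest probabilities repeatedly
Resulting codes:
  A: 1 (length 1)
  B: 01 (length 2)
  C: 00 (length 2)
Average length = Σ p(s) × length(s) = 1.4286 bits


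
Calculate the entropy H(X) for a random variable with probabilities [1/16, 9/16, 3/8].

H(X) = -Σ p(x) log₂ p(x)
  -1/16 × log₂(1/16) = 0.2500
  -9/16 × log₂(9/16) = 0.4669
  -3/8 × log₂(3/8) = 0.5306
H(X) = 1.2476 bits


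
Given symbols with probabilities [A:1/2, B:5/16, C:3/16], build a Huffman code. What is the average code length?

Huffman tree construction:
Combine smallest probabilities repeatedly
Resulting codes:
  A: 0 (length 1)
  B: 11 (length 2)
  C: 10 (length 2)
Average length = Σ p(s) × length(s) = 1.5000 bits


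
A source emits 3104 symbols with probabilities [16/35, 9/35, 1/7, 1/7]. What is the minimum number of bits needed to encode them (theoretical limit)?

Entropy H = 1.8222 bits/symbol
Minimum bits = H × n = 1.8222 × 3104
= 5656.05 bits


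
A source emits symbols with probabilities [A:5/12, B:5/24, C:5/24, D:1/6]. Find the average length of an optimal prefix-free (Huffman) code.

Huffman tree construction:
Combine smallest probabilities repeatedly
Resulting codes:
  A: 0 (length 1)
  B: 111 (length 3)
  C: 10 (length 2)
  D: 110 (length 3)
Average length = Σ p(s) × length(s) = 1.9583 bits


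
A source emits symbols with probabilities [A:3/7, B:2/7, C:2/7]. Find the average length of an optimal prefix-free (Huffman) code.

Huffman tree construction:
Combine smallest probabilities repeatedly
Resulting codes:
  A: 0 (length 1)
  B: 10 (length 2)
  C: 11 (length 2)
Average length = Σ p(s) × length(s) = 1.5714 bits


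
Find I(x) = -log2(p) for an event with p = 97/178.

Information content I(x) = -log₂(p(x))
I = -log₂(97/178) = -log₂(0.5449)
I = 0.8758 bits


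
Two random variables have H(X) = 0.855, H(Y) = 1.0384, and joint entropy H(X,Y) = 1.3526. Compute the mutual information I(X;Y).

I(X;Y) = H(X) + H(Y) - H(X,Y)
I(X;Y) = 0.855 + 1.0384 - 1.3526 = 0.5408 bits


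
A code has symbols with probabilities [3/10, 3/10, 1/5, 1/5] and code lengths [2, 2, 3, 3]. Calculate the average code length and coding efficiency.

Average length L = Σ p_i × l_i = 2.4000 bits
Entropy H = 1.9710 bits
Efficiency η = H/L × 100% = 82.12%


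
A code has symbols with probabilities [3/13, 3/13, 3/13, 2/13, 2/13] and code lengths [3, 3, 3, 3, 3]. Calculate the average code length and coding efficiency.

Average length L = Σ p_i × l_i = 3.0000 bits
Entropy H = 2.2955 bits
Efficiency η = H/L × 100% = 76.52%


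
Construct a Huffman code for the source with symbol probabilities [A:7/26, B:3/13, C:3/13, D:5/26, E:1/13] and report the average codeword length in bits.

Huffman tree construction:
Combine smallest probabilities repeatedly
Resulting codes:
  A: 10 (length 2)
  B: 00 (length 2)
  C: 01 (length 2)
  D: 111 (length 3)
  E: 110 (length 3)
Average length = Σ p(s) × length(s) = 2.2692 bits


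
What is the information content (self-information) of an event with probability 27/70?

Information content I(x) = -log₂(p(x))
I = -log₂(27/70) = -log₂(0.3857)
I = 1.3744 bits


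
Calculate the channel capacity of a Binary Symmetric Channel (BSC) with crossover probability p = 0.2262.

For BSC with error probability p:
C = 1 - H(p) where H(p) is binary entropy
H(0.2262) = -0.2262 × log₂(0.2262) - 0.7738 × log₂(0.7738)
H(p) = 0.7713
C = 1 - 0.7713 = 0.2287 bits/use


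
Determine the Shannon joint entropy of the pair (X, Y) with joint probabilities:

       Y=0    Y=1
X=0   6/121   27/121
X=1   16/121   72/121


H(X,Y) = -Σ p(x,y) log₂ p(x,y)
  p(0,0)=6/121: -0.0496 × log₂(0.0496) = 0.2149
  p(0,1)=27/121: -0.2231 × log₂(0.2231) = 0.4829
  p(1,0)=16/121: -0.1322 × log₂(0.1322) = 0.3860
  p(1,1)=72/121: -0.5950 × log₂(0.5950) = 0.4456
H(X,Y) = 1.5294 bits


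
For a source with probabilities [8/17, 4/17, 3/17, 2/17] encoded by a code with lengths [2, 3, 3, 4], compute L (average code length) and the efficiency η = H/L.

Average length L = Σ p_i × l_i = 2.6471 bits
Entropy H = 1.8078 bits
Efficiency η = H/L × 100% = 68.29%


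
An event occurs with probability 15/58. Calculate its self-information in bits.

Information content I(x) = -log₂(p(x))
I = -log₂(15/58) = -log₂(0.2586)
I = 1.9511 bits


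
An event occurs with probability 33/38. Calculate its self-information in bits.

Information content I(x) = -log₂(p(x))
I = -log₂(33/38) = -log₂(0.8684)
I = 0.2035 bits


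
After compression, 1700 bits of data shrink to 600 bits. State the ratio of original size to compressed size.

Compression ratio = Original / Compressed
= 1700 / 600 = 2.83:1


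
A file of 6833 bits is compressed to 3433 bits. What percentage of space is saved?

Space savings = (1 - Compressed/Original) × 100%
= (1 - 3433/6833) × 100%
= 49.76%


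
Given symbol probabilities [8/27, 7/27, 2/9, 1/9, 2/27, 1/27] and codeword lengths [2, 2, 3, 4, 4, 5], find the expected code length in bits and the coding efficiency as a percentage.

Average length L = Σ p_i × l_i = 2.7037 bits
Entropy H = 2.3135 bits
Efficiency η = H/L × 100% = 85.57%


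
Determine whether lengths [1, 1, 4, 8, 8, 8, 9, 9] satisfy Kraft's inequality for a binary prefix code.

Kraft inequality: Σ 2^(-l_i) ≤ 1 for prefix-free code
Calculating: 2^(-1) + 2^(-1) + 2^(-4) + 2^(-8) + 2^(-8) + 2^(-8) + 2^(-9) + 2^(-9)
= 0.5 + 0.5 + 0.0625 + 0.00390625 + 0.00390625 + 0.00390625 + 0.001953125 + 0.001953125
= 1.0781
Since 1.0781 > 1, prefix-free code does not exist


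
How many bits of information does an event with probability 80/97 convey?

Information content I(x) = -log₂(p(x))
I = -log₂(80/97) = -log₂(0.8247)
I = 0.2780 bits


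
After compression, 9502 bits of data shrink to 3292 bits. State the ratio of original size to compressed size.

Compression ratio = Original / Compressed
= 9502 / 3292 = 2.89:1


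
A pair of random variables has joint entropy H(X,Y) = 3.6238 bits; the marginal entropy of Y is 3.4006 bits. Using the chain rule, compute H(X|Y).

Chain rule: H(X,Y) = H(X|Y) + H(Y)
H(X|Y) = H(X,Y) - H(Y) = 3.6238 - 3.4006 = 0.2232 bits


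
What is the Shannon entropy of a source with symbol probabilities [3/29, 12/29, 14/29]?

H(X) = -Σ p(x) log₂ p(x)
  -3/29 × log₂(3/29) = 0.3386
  -12/29 × log₂(12/29) = 0.5268
  -14/29 × log₂(14/29) = 0.5072
H(X) = 1.3726 bits


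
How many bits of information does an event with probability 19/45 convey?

Information content I(x) = -log₂(p(x))
I = -log₂(19/45) = -log₂(0.4222)
I = 1.2439 bits


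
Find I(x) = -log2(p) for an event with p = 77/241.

Information content I(x) = -log₂(p(x))
I = -log₂(77/241) = -log₂(0.3195)
I = 1.6461 bits


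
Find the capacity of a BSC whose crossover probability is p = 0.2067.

For BSC with error probability p:
C = 1 - H(p) where H(p) is binary entropy
H(0.2067) = -0.2067 × log₂(0.2067) - 0.7933 × log₂(0.7933)
H(p) = 0.7351
C = 1 - 0.7351 = 0.2649 bits/use


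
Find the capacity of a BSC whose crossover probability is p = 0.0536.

For BSC with error probability p:
C = 1 - H(p) where H(p) is binary entropy
H(0.0536) = -0.0536 × log₂(0.0536) - 0.9464 × log₂(0.9464)
H(p) = 0.3015
C = 1 - 0.3015 = 0.6985 bits/use


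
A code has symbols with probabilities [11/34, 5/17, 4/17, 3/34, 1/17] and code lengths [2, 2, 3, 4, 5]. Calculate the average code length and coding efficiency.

Average length L = Σ p_i × l_i = 2.5882 bits
Entropy H = 2.0866 bits
Efficiency η = H/L × 100% = 80.62%


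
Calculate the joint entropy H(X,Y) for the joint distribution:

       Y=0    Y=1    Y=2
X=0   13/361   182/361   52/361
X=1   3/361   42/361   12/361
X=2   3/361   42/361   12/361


H(X,Y) = -Σ p(x,y) log₂ p(x,y)
  p(0,0)=13/361: -0.0360 × log₂(0.0360) = 0.1727
  p(0,1)=182/361: -0.5042 × log₂(0.5042) = 0.4981
  p(0,2)=52/361: -0.1440 × log₂(0.1440) = 0.4027
  p(1,0)=3/361: -0.0083 × log₂(0.0083) = 0.0574
  p(1,1)=42/361: -0.1163 × log₂(0.1163) = 0.3611
  p(1,2)=12/361: -0.0332 × log₂(0.0332) = 0.1632
  p(2,0)=3/361: -0.0083 × log₂(0.0083) = 0.0574
  p(2,1)=42/361: -0.1163 × log₂(0.1163) = 0.3611
  p(2,2)=12/361: -0.0332 × log₂(0.0332) = 0.1632
H(X,Y) = 2.2370 bits


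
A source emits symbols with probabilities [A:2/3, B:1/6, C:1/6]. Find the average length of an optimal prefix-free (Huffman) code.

Huffman tree construction:
Combine smallest probabilities repeatedly
Resulting codes:
  A: 1 (length 1)
  B: 00 (length 2)
  C: 01 (length 2)
Average length = Σ p(s) × length(s) = 1.3333 bits


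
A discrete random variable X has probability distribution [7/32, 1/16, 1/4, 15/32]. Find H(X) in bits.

H(X) = -Σ p(x) log₂ p(x)
  -7/32 × log₂(7/32) = 0.4796
  -1/16 × log₂(1/16) = 0.2500
  -1/4 × log₂(1/4) = 0.5000
  -15/32 × log₂(15/32) = 0.5124
H(X) = 1.7420 bits


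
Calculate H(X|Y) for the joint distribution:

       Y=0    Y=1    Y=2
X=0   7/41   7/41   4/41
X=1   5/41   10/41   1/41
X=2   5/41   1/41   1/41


H(X|Y) = Σ_y p(y) H(X|Y=y)
  p(Y=0) = 17/41, H(X|Y=0) = 1.5657
  p(Y=1) = 18/41, H(X|Y=1) = 1.2327
  p(Y=2) = 6/41, H(X|Y=2) = 1.2516
H(X|Y) = 0.4146×1.5657 + 0.4390×1.2327 + 0.1463×1.2516 = 1.3735 bits


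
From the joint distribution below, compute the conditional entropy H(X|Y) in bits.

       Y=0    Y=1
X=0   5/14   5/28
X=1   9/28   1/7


H(X|Y) = Σ_y p(y) H(X|Y=y)
  p(Y=0) = 19/28, H(X|Y=0) = 0.9980
  p(Y=1) = 9/28, H(X|Y=1) = 0.9911
H(X|Y) = 0.6786×0.9980 + 0.3214×0.9911 = 0.9958 bits


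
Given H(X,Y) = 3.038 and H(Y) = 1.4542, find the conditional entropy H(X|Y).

Chain rule: H(X,Y) = H(X|Y) + H(Y)
H(X|Y) = H(X,Y) - H(Y) = 3.038 - 1.4542 = 1.5838 bits


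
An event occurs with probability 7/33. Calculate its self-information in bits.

Information content I(x) = -log₂(p(x))
I = -log₂(7/33) = -log₂(0.2121)
I = 2.2370 bits


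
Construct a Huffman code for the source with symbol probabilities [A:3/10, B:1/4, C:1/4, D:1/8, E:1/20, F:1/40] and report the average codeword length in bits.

Huffman tree construction:
Combine smallest probabilities repeatedly
Resulting codes:
  A: 11 (length 2)
  B: 01 (length 2)
  C: 10 (length 2)
  D: 001 (length 3)
  E: 0001 (length 4)
  F: 0000 (length 4)
Average length = Σ p(s) × length(s) = 2.2750 bits


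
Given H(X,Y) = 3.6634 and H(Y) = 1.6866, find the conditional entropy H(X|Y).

Chain rule: H(X,Y) = H(X|Y) + H(Y)
H(X|Y) = H(X,Y) - H(Y) = 3.6634 - 1.6866 = 1.9768 bits


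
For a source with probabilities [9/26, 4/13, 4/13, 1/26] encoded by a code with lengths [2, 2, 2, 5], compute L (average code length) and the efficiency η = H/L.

Average length L = Σ p_i × l_i = 2.1154 bits
Entropy H = 1.7570 bits
Efficiency η = H/L × 100% = 83.06%


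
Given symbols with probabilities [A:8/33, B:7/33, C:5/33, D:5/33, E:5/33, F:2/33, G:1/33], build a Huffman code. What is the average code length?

Huffman tree construction:
Combine smallest probabilities repeatedly
Resulting codes:
  A: 01 (length 2)
  B: 00 (length 2)
  C: 101 (length 3)
  D: 110 (length 3)
  E: 111 (length 3)
  F: 1001 (length 4)
  G: 1000 (length 4)
Average length = Σ p(s) × length(s) = 2.6364 bits


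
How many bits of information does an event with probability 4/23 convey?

Information content I(x) = -log₂(p(x))
I = -log₂(4/23) = -log₂(0.1739)
I = 2.5236 bits


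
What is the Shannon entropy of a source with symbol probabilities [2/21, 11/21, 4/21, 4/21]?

H(X) = -Σ p(x) log₂ p(x)
  -2/21 × log₂(2/21) = 0.3231
  -11/21 × log₂(11/21) = 0.4887
  -4/21 × log₂(4/21) = 0.4557
  -4/21 × log₂(4/21) = 0.4557
H(X) = 1.7231 bits


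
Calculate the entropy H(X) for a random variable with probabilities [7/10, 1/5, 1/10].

H(X) = -Σ p(x) log₂ p(x)
  -7/10 × log₂(7/10) = 0.3602
  -1/5 × log₂(1/5) = 0.4644
  -1/10 × log₂(1/10) = 0.3322
H(X) = 1.1568 bits


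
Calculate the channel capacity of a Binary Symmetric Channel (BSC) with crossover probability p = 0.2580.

For BSC with error probability p:
C = 1 - H(p) where H(p) is binary entropy
H(0.2580) = -0.2580 × log₂(0.2580) - 0.7420 × log₂(0.7420)
H(p) = 0.8237
C = 1 - 0.8237 = 0.1763 bits/use


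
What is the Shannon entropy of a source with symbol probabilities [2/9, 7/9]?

H(X) = -Σ p(x) log₂ p(x)
  -2/9 × log₂(2/9) = 0.4822
  -7/9 × log₂(7/9) = 0.2820
H(X) = 0.7642 bits


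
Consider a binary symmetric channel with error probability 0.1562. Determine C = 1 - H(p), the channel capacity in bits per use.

For BSC with error probability p:
C = 1 - H(p) where H(p) is binary entropy
H(0.1562) = -0.1562 × log₂(0.1562) - 0.8438 × log₂(0.8438)
H(p) = 0.6251
C = 1 - 0.6251 = 0.3749 bits/use


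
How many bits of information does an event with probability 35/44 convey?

Information content I(x) = -log₂(p(x))
I = -log₂(35/44) = -log₂(0.7955)
I = 0.3301 bits


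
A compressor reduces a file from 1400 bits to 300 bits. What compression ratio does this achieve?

Compression ratio = Original / Compressed
= 1400 / 300 = 4.67:1


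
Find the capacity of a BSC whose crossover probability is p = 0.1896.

For BSC with error probability p:
C = 1 - H(p) where H(p) is binary entropy
H(0.1896) = -0.1896 × log₂(0.1896) - 0.8104 × log₂(0.8104)
H(p) = 0.7006
C = 1 - 0.7006 = 0.2994 bits/use


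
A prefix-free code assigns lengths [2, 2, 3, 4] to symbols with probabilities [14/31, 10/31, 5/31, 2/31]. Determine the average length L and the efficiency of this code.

Average length L = Σ p_i × l_i = 2.2903 bits
Entropy H = 1.7241 bits
Efficiency η = H/L × 100% = 75.28%


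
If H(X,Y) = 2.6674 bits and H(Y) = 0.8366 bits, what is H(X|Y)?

Chain rule: H(X,Y) = H(X|Y) + H(Y)
H(X|Y) = H(X,Y) - H(Y) = 2.6674 - 0.8366 = 1.8308 bits


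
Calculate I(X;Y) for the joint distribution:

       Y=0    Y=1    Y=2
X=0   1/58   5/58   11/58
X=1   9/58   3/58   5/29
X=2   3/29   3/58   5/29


H(X) = 1.5769, H(Y) = 1.4505, H(X,Y) = 2.9330
I(X;Y) = H(X) + H(Y) - H(X,Y) = 0.0944 bits


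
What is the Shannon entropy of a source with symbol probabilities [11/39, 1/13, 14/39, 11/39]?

H(X) = -Σ p(x) log₂ p(x)
  -11/39 × log₂(11/39) = 0.5150
  -1/13 × log₂(1/13) = 0.2846
  -14/39 × log₂(14/39) = 0.5306
  -11/39 × log₂(11/39) = 0.5150
H(X) = 1.8453 bits


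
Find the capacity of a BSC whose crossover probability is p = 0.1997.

For BSC with error probability p:
C = 1 - H(p) where H(p) is binary entropy
H(0.1997) = -0.1997 × log₂(0.1997) - 0.8003 × log₂(0.8003)
H(p) = 0.7213
C = 1 - 0.7213 = 0.2787 bits/use


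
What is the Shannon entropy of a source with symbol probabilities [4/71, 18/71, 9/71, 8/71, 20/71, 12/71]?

H(X) = -Σ p(x) log₂ p(x)
  -4/71 × log₂(4/71) = 0.2338
  -18/71 × log₂(18/71) = 0.5019
  -9/71 × log₂(9/71) = 0.3777
  -8/71 × log₂(8/71) = 0.3549
  -20/71 × log₂(20/71) = 0.5149
  -12/71 × log₂(12/71) = 0.4335
H(X) = 2.4167 bits


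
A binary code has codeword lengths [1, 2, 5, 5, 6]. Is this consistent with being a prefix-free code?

Kraft inequality: Σ 2^(-l_i) ≤ 1 for prefix-free code
Calculating: 2^(-1) + 2^(-2) + 2^(-5) + 2^(-5) + 2^(-6)
= 0.5 + 0.25 + 0.03125 + 0.03125 + 0.015625
= 0.8281
Since 0.8281 ≤ 1, prefix-free code exists


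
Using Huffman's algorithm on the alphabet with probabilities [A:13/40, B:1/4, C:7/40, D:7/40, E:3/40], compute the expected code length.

Huffman tree construction:
Combine smallest probabilities repeatedly
Resulting codes:
  A: 11 (length 2)
  B: 01 (length 2)
  C: 101 (length 3)
  D: 00 (length 2)
  E: 100 (length 3)
Average length = Σ p(s) × length(s) = 2.2500 bits


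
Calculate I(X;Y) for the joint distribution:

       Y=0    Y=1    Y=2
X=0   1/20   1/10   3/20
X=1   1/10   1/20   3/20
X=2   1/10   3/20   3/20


H(X) = 1.5710, H(Y) = 1.5395, H(X,Y) = 3.0710
I(X;Y) = H(X) + H(Y) - H(X,Y) = 0.0395 bits


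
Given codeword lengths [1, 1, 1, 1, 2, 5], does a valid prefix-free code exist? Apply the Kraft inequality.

Kraft inequality: Σ 2^(-l_i) ≤ 1 for prefix-free code
Calculating: 2^(-1) + 2^(-1) + 2^(-1) + 2^(-1) + 2^(-2) + 2^(-5)
= 0.5 + 0.5 + 0.5 + 0.5 + 0.25 + 0.03125
= 2.2812
Since 2.2812 > 1, prefix-free code does not exist


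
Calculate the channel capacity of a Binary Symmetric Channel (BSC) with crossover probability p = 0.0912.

For BSC with error probability p:
C = 1 - H(p) where H(p) is binary entropy
H(0.0912) = -0.0912 × log₂(0.0912) - 0.9088 × log₂(0.9088)
H(p) = 0.4405
C = 1 - 0.4405 = 0.5595 bits/use


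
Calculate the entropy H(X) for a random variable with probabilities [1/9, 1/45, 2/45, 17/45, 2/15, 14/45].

H(X) = -Σ p(x) log₂ p(x)
  -1/9 × log₂(1/9) = 0.3522
  -1/45 × log₂(1/45) = 0.1220
  -2/45 × log₂(2/45) = 0.1996
  -17/45 × log₂(17/45) = 0.5305
  -2/15 × log₂(2/15) = 0.3876
  -14/45 × log₂(14/45) = 0.5241
H(X) = 2.1161 bits


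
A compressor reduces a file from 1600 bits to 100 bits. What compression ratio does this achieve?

Compression ratio = Original / Compressed
= 1600 / 100 = 16.00:1


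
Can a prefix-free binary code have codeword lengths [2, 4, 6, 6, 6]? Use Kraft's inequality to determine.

Kraft inequality: Σ 2^(-l_i) ≤ 1 for prefix-free code
Calculating: 2^(-2) + 2^(-4) + 2^(-6) + 2^(-6) + 2^(-6)
= 0.25 + 0.0625 + 0.015625 + 0.015625 + 0.015625
= 0.3594
Since 0.3594 ≤ 1, prefix-free code exists


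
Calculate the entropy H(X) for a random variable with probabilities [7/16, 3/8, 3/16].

H(X) = -Σ p(x) log₂ p(x)
  -7/16 × log₂(7/16) = 0.5218
  -3/8 × log₂(3/8) = 0.5306
  -3/16 × log₂(3/16) = 0.4528
H(X) = 1.5052 bits


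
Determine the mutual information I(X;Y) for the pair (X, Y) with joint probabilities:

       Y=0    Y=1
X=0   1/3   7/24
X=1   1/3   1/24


H(X) = 0.9544, H(Y) = 0.9183, H(X,Y) = 1.7662
I(X;Y) = H(X) + H(Y) - H(X,Y) = 0.1066 bits


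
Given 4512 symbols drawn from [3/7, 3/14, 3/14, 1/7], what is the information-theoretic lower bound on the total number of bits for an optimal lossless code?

Entropy H = 1.8774 bits/symbol
Minimum bits = H × n = 1.8774 × 4512
= 8470.77 bits


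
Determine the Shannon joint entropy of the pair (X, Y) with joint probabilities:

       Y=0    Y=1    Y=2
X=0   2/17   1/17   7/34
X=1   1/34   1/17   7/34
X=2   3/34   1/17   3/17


H(X,Y) = -Σ p(x,y) log₂ p(x,y)
  p(0,0)=2/17: -0.1176 × log₂(0.1176) = 0.3632
  p(0,1)=1/17: -0.0588 × log₂(0.0588) = 0.2404
  p(0,2)=7/34: -0.2059 × log₂(0.2059) = 0.4694
  p(1,0)=1/34: -0.0294 × log₂(0.0294) = 0.1496
  p(1,1)=1/17: -0.0588 × log₂(0.0588) = 0.2404
  p(1,2)=7/34: -0.2059 × log₂(0.2059) = 0.4694
  p(2,0)=3/34: -0.0882 × log₂(0.0882) = 0.3090
  p(2,1)=1/17: -0.0588 × log₂(0.0588) = 0.2404
  p(2,2)=3/17: -0.1765 × log₂(0.1765) = 0.4416
H(X,Y) = 2.9237 bits


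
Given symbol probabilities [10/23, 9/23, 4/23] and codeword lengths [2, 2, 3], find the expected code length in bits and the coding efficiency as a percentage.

Average length L = Σ p_i × l_i = 2.1739 bits
Entropy H = 1.4910 bits
Efficiency η = H/L × 100% = 68.59%


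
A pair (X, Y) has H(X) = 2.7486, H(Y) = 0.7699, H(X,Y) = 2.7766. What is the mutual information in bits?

I(X;Y) = H(X) + H(Y) - H(X,Y)
I(X;Y) = 2.7486 + 0.7699 - 2.7766 = 0.7419 bits


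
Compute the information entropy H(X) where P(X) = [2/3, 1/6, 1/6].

H(X) = -Σ p(x) log₂ p(x)
  -2/3 × log₂(2/3) = 0.3900
  -1/6 × log₂(1/6) = 0.4308
  -1/6 × log₂(1/6) = 0.4308
H(X) = 1.2516 bits


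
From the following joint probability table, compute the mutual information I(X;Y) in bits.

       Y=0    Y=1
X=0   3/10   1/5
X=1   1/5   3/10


H(X) = 1.0000, H(Y) = 1.0000, H(X,Y) = 1.9710
I(X;Y) = H(X) + H(Y) - H(X,Y) = 0.0290 bits


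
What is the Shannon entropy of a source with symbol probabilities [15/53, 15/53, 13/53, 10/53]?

H(X) = -Σ p(x) log₂ p(x)
  -15/53 × log₂(15/53) = 0.5154
  -15/53 × log₂(15/53) = 0.5154
  -13/53 × log₂(13/53) = 0.4973
  -10/53 × log₂(10/53) = 0.4540
H(X) = 1.9820 bits


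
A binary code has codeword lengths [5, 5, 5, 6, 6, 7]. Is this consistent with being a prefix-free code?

Kraft inequality: Σ 2^(-l_i) ≤ 1 for prefix-free code
Calculating: 2^(-5) + 2^(-5) + 2^(-5) + 2^(-6) + 2^(-6) + 2^(-7)
= 0.03125 + 0.03125 + 0.03125 + 0.015625 + 0.015625 + 0.0078125
= 0.1328
Since 0.1328 ≤ 1, prefix-free code exists


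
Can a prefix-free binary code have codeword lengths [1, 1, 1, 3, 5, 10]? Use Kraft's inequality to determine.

Kraft inequality: Σ 2^(-l_i) ≤ 1 for prefix-free code
Calculating: 2^(-1) + 2^(-1) + 2^(-1) + 2^(-3) + 2^(-5) + 2^(-10)
= 0.5 + 0.5 + 0.5 + 0.125 + 0.03125 + 0.0009765625
= 1.6572
Since 1.6572 > 1, prefix-free code does not exist


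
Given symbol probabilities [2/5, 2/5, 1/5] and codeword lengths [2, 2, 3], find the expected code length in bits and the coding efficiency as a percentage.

Average length L = Σ p_i × l_i = 2.2000 bits
Entropy H = 1.5219 bits
Efficiency η = H/L × 100% = 69.18%
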